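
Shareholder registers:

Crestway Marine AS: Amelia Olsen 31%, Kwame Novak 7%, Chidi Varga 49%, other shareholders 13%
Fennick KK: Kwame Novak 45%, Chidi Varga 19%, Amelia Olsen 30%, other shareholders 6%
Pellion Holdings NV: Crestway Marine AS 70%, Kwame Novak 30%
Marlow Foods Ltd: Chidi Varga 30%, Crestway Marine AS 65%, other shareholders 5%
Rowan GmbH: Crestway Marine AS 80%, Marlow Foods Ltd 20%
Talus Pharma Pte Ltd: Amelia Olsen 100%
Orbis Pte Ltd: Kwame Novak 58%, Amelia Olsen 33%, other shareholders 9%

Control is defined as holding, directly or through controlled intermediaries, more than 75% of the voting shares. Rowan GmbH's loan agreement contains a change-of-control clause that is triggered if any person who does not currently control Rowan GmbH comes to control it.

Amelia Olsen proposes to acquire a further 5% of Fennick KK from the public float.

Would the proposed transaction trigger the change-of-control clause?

No

The purchase changes only Amelia's holdings, so Amelia is the only person who could newly come to control Rowan.
Amelia holds 100% of Talus, so Amelia controls Talus.
Neither Amelia nor any entity Amelia controls holds any voting interest in Rowan.
So before the transaction, Amelia does not control Rowan.
After the purchase, Amelia's direct stake in Fennick rises to 30% + 5% = 35%.
Amelia's side now holds 35% of Fennick, not > 75%, so Amelia still does not control Fennick.
After the transaction, neither Amelia nor any entity Amelia controls holds a voting interest in Rowan, so Amelia still does not control it.
No new person acquires control, so the clause is not triggered.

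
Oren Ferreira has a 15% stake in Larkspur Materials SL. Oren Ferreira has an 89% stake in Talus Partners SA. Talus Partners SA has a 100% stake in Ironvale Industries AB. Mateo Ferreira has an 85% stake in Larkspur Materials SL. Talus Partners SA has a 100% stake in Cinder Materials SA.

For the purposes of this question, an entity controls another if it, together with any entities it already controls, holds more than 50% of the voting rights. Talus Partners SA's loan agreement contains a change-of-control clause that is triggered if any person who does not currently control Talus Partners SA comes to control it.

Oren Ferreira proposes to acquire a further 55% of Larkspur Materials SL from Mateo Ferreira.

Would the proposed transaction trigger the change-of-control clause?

The purchase adds only to Oren's holdings (Mateo's stake shrinks), so Oren is the only person who could newly come to control Talus.
Oren holds 89% of Talus, so Oren controls Talus.
So Oren already controls Talus before the transaction.
After the purchase, Oren's direct stake in Larkspur rises to 15% + 55% = 70%, and Mateo's stake falls to 30%.
Oren controlled Talus already, so this is not a new person acquiring control; every other person's position is unchanged or reduced.
No new person acquires control, so the clause is not triggered.

No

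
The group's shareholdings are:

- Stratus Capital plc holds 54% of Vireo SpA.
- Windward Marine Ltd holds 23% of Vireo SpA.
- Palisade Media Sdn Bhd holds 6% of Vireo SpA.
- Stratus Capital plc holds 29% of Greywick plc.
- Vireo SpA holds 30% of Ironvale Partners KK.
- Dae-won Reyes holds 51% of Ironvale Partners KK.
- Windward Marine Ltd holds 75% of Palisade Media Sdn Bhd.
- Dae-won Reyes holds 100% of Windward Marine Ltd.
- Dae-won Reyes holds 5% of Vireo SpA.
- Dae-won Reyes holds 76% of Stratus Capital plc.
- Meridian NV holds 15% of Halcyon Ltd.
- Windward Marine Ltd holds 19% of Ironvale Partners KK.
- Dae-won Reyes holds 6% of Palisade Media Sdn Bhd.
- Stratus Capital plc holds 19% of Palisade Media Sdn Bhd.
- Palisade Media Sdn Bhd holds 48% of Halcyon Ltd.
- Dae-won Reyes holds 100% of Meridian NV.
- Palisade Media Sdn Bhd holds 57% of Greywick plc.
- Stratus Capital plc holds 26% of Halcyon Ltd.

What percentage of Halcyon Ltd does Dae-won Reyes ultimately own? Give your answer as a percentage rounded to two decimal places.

Dae-won reaches Halcyon along 5 paths.
Via Meridian: 100% × 15% = 15%.
Via Palisade: 6% × 48% = 2.88%.
Via Stratus → Palisade: 76% × 19% × 48% = 6.9312%.
Via Windward → Palisade: 100% × 75% × 48% = 36%.
Via Stratus: 76% × 26% = 19.76%.
Total: 15% + 2.88% + 6.9312% + 36% + 19.76% = 80.5712%.
Rounded: 80.57%.

80.57%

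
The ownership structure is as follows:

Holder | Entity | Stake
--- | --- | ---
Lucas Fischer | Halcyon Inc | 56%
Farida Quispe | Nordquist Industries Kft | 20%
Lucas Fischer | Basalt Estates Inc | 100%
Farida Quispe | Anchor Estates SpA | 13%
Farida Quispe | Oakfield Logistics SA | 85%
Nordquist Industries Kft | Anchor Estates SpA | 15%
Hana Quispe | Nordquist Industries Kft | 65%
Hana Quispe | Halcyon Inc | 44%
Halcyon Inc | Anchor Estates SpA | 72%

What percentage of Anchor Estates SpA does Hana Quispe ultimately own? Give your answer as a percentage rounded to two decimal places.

Hana reaches Anchor along 2 paths.
Via Nordquist: 65% × 15% = 9.75%.
Via Halcyon: 44% × 72% = 31.68%.
Total: 9.75% + 31.68% = 41.43%.

41.43%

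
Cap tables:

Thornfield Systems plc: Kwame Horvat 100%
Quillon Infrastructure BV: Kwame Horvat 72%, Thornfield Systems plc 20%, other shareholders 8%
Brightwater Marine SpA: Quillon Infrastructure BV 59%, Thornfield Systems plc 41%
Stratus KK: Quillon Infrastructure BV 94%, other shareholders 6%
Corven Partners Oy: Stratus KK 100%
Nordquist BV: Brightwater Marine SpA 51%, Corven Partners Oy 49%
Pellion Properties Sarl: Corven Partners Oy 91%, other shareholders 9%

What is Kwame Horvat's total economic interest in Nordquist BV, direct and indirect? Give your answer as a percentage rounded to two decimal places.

90.97%

Kwame reaches Nordquist along 5 paths.
Via Quillon → Brightwater: 72% × 59% × 51% = 21.6648%.
Via Thornfield → Quillon → Brightwater: 100% × 20% × 59% × 51% = 6.018%.
Via Thornfield → Brightwater: 100% × 41% × 51% = 20.91%.
Via Quillon → Stratus → Corven: 72% × 94% × 100% × 49% = 33.1632%.
Via Thornfield → Quillon → Stratus → Corven: 100% × 20% × 94% × 100% × 49% = 9.212%.
Total: 21.6648% + 6.018% + 20.91% + 33.1632% + 9.212% = 90.968%.
Rounded: 90.97%.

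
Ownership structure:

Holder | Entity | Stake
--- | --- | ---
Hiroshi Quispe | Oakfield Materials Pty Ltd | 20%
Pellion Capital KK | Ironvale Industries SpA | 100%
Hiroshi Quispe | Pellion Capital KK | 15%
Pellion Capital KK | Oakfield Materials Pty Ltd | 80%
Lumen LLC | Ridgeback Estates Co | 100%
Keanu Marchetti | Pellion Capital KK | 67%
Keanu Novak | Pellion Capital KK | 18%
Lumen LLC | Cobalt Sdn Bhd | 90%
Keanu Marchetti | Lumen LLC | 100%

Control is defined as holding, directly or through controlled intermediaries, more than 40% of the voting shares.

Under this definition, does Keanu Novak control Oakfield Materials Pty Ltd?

Keanu Novak's largest direct stake is 18% in Pellion, which does not meet the threshold, so Keanu Novak controls no company.
Neither Keanu Novak nor any entity Keanu Novak controls holds any voting interest in Oakfield.
So Keanu Novak does not control Oakfield.

No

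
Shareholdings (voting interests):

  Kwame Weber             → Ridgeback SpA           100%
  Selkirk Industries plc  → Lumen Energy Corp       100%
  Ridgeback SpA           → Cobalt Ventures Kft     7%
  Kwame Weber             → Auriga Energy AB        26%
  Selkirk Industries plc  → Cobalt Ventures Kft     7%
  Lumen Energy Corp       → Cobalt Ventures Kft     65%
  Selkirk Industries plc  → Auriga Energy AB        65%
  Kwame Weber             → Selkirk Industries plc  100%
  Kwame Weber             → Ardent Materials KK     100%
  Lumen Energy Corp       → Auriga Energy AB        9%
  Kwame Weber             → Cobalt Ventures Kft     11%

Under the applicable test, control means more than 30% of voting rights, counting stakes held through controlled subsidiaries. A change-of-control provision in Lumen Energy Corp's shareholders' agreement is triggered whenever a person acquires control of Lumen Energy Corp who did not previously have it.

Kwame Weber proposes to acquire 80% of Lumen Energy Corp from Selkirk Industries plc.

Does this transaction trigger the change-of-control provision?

No

The purchase adds only to Kwame's holdings (Selkirk's stake shrinks), so Kwame is the only person who could newly come to control Lumen.
Kwame holds 100% of Selkirk, so Kwame controls Selkirk.
Selkirk holds 100% of Lumen, so Kwame controls Lumen.
So Kwame already controls Lumen before the transaction.
After the purchase, Kwame holds 80% of Lumen directly, and Selkirk's stake falls to 20%.
Kwame controlled Lumen already, so this is not a new person acquiring control; every other person's position is unchanged or reduced.
No new person acquires control, so the clause is not triggered.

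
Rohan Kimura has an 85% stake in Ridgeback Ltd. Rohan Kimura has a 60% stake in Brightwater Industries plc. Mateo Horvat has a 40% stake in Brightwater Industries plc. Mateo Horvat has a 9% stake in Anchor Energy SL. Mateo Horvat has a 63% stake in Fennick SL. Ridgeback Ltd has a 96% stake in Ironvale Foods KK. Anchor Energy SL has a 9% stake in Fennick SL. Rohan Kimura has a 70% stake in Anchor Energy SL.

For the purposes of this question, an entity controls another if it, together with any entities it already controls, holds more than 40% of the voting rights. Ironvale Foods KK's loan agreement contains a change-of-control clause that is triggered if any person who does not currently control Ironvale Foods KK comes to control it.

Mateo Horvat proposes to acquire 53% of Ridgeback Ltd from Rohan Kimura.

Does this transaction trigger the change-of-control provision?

The purchase adds only to Mateo's holdings (Rohan's stake shrinks), so Mateo is the only person who could newly come to control Ironvale.
Mateo holds 63% of Fennick, so Mateo controls Fennick.
Neither Mateo nor any entity Mateo controls holds any voting interest in Ironvale.
So before the transaction, Mateo does not control Ironvale.
After the purchase, Mateo holds 53% of Ridgeback directly, and Rohan's stake falls to 32%.
Mateo holds 53% of Ridgeback, so Mateo controls Ridgeback.
Ridgeback holds 96% of Ironvale, so Mateo controls Ironvale.
Mateo did not control Ironvale before and does after, so the clause is triggered.

Yes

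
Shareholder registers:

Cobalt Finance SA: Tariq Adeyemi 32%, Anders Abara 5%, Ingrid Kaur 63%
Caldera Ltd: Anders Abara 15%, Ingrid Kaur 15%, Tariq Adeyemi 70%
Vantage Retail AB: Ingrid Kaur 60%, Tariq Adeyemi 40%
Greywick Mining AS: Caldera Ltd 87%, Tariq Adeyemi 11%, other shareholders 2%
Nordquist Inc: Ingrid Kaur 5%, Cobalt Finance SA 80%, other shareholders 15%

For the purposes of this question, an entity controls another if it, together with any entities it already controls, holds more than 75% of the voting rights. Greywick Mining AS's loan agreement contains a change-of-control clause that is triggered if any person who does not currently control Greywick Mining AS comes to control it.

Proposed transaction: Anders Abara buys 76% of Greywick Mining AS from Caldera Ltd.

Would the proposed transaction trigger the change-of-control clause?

Yes

The purchase adds only to Anders's holdings (Caldera's stake shrinks), so Anders is the only person who could newly come to control Greywick.
Anders's largest direct stake is 15% in Caldera, which does not meet the threshold, so Anders controls no company.
Neither Anders nor any entity Anders controls holds any voting interest in Greywick.
So before the transaction, Anders does not control Greywick.
After the purchase, Anders holds 76% of Greywick directly, and Caldera's stake falls to 11%.
Anders holds 76% of Greywick, so Anders controls Greywick.
Anders did not control Greywick before and does after, so the clause is triggered.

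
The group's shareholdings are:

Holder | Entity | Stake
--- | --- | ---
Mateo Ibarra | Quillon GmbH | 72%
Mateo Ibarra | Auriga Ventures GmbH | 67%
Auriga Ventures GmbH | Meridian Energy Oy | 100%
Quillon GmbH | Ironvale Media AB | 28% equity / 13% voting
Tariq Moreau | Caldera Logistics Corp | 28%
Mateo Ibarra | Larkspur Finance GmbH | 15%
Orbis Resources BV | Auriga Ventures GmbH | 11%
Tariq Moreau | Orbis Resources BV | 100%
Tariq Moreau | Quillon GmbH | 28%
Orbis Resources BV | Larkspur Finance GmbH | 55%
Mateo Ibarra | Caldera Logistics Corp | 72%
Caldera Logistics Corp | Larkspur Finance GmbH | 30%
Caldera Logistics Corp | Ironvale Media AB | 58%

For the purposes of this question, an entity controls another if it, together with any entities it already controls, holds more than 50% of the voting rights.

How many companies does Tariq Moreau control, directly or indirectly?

Tariq holds 100% of Orbis, so Tariq controls Orbis.
Orbis holds 55% of Larkspur, so Tariq controls Larkspur.
No other company's threshold is met.
Tariq controls 2 companies.

2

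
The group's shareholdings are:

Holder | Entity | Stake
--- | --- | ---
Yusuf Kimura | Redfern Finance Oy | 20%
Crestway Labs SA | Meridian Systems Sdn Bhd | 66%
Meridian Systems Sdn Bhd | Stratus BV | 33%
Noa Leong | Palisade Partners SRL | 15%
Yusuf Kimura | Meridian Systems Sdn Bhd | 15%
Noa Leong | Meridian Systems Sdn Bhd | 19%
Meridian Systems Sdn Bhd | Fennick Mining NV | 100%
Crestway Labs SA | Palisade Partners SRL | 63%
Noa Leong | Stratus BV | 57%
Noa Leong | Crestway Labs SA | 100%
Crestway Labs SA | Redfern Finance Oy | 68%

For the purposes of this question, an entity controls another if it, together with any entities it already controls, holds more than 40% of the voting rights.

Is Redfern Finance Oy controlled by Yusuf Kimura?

No

Yusuf's largest direct stake is 20% in Redfern, which does not meet the threshold, so Yusuf controls no company.
In Redfern, Yusuf's side holds only 20%, not > 40%.
So Yusuf does not control Redfern.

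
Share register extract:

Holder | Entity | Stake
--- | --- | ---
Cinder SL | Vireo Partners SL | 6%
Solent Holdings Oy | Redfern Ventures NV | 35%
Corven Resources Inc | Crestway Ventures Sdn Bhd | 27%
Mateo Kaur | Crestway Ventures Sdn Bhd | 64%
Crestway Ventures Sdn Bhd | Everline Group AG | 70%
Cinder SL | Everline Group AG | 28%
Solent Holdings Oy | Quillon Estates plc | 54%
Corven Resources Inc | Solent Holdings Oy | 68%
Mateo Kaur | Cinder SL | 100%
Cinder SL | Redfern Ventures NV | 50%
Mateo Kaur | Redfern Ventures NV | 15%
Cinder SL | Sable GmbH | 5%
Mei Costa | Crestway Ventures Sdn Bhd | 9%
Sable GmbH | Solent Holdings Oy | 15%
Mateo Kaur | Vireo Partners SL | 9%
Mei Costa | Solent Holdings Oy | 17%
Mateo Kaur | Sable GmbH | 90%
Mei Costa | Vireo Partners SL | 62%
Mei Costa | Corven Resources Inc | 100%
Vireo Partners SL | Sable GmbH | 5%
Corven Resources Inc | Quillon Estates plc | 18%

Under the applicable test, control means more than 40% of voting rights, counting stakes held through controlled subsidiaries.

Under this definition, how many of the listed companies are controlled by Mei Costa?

4

Mei holds 100% of Corven, so Mei controls Corven.
Mei holds 62% of Vireo, so Mei controls Vireo.
Mei and Corven together hold 17% + 68% = 85% of Solent, so Mei controls Solent.
Corven and Solent together hold 18% + 54% = 72% of Quillon, so Mei controls Quillon.
No other company's threshold is met.
Mei controls 4 companies.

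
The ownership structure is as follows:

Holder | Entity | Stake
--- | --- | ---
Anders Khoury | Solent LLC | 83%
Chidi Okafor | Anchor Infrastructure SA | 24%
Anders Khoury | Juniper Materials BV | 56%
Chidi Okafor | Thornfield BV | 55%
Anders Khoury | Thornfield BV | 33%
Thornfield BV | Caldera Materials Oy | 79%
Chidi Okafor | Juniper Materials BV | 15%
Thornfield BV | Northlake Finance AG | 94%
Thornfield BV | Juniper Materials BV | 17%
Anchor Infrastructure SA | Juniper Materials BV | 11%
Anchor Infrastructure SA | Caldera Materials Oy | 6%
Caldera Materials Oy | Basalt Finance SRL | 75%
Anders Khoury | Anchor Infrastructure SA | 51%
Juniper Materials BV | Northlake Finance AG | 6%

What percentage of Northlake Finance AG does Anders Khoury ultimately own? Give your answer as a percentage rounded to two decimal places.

35.05%

Anders reaches Northlake along 4 paths.
Via Juniper: 56% × 6% = 3.36%.
Via Anchor → Juniper: 51% × 11% × 6% = 0.3366%.
Via Thornfield → Juniper: 33% × 17% × 6% = 0.3366%.
Via Thornfield: 33% × 94% = 31.02%.
Total: 3.36% + 0.3366% + 0.3366% + 31.02% = 35.0532%.
Rounded: 35.05%.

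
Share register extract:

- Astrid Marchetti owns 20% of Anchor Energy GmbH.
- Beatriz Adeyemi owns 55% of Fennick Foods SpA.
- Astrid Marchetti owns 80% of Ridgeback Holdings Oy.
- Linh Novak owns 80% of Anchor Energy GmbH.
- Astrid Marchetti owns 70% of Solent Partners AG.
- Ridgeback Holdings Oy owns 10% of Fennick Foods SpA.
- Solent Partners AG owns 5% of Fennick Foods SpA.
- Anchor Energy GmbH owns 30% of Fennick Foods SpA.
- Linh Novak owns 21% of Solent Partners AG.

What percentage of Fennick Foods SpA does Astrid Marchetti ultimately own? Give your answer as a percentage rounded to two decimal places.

Astrid reaches Fennick along 3 paths.
Via Anchor: 20% × 30% = 6%.
Via Ridgeback: 80% × 10% = 8%.
Via Solent: 70% × 5% = 3.5%.
Total: 6% + 8% + 3.5% = 17.5%.
Rounded: 17.50%.

17.50%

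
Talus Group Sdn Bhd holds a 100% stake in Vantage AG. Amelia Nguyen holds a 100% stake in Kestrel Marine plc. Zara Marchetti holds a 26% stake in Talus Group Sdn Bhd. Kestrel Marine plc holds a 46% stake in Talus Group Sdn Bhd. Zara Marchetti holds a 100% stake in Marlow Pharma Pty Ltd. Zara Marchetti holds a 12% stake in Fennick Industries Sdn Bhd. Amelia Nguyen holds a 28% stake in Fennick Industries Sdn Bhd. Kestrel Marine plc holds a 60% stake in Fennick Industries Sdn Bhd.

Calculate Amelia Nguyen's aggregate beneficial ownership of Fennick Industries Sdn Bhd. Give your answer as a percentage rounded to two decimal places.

Amelia reaches Fennick along 2 paths.
Direct stake: 28% = 28%.
Via Kestrel: 100% × 60% = 60%.
Total: 28% + 60% = 88%.
Rounded: 88.00%.

88.00%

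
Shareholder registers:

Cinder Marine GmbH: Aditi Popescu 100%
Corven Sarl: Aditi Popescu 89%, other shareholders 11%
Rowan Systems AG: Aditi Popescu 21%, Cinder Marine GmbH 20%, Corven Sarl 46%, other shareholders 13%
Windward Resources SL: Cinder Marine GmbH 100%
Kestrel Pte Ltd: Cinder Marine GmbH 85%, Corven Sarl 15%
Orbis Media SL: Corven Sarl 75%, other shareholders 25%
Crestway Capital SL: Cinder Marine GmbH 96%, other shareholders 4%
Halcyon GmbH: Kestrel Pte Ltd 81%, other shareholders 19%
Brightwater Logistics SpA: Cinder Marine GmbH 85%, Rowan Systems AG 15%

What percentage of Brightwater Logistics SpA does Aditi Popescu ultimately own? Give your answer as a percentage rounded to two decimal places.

Aditi reaches Brightwater along 4 paths.
Via Cinder: 100% × 85% = 85%.
Via Rowan: 21% × 15% = 3.15%.
Via Cinder → Rowan: 100% × 20% × 15% = 3%.
Via Corven → Rowan: 89% × 46% × 15% = 6.141%.
Total: 85% + 3.15% + 3% + 6.141% = 97.291%.
Rounded: 97.29%.

97.29%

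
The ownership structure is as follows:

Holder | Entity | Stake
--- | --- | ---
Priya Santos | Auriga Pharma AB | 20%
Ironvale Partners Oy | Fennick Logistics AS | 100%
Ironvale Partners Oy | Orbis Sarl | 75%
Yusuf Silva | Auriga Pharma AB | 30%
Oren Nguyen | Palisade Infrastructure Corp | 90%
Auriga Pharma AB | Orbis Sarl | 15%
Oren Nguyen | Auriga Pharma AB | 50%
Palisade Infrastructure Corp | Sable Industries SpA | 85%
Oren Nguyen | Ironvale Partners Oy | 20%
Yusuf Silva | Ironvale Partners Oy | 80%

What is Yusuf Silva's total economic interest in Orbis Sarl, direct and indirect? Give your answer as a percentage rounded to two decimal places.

64.50%

Yusuf reaches Orbis along 2 paths.
Via Ironvale: 80% × 75% = 60%.
Via Auriga: 30% × 15% = 4.5%.
Total: 60% + 4.5% = 64.5%.
Rounded: 64.50%.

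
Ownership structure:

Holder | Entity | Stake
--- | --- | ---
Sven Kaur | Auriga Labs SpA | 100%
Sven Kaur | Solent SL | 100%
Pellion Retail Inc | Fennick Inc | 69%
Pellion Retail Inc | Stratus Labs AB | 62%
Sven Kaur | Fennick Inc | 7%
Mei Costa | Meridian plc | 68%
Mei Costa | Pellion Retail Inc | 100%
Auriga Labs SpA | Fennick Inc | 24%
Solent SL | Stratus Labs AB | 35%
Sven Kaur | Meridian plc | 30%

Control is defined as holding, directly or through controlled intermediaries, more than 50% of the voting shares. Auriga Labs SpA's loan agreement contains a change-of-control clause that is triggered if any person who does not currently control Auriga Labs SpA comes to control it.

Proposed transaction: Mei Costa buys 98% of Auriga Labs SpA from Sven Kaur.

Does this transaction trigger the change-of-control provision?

The purchase adds only to Mei's holdings (Sven's stake shrinks), so Mei is the only person who could newly come to control Auriga.
Mei holds 68% of Meridian, so Mei controls Meridian.
Mei holds 100% of Pellion, so Mei controls Pellion.
Pellion holds 62% of Stratus, so Mei controls Stratus.
Pellion holds 69% of Fennick, so Mei controls Fennick.
Neither Mei nor any entity Mei controls holds any voting interest in Auriga.
So before the transaction, Mei does not control Auriga.
After the purchase, Mei holds 98% of Auriga directly, and Sven's stake falls to 2%.
Mei holds 98% of Auriga, so Mei controls Auriga.
Mei did not control Auriga before and does after, so the clause is triggered.

Yes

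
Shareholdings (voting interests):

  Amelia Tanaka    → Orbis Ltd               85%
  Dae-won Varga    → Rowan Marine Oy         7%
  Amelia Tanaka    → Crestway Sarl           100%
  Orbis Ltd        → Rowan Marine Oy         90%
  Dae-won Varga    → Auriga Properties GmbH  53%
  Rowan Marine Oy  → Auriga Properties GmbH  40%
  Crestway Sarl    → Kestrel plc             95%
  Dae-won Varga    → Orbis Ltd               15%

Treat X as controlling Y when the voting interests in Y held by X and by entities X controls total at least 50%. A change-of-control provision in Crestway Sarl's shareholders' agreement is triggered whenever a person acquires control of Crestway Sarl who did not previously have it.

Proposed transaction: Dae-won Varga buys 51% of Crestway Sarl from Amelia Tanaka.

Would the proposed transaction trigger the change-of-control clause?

The purchase adds only to Dae-won's holdings (Amelia's stake shrinks), so Dae-won is the only person who could newly come to control Crestway.
Dae-won holds 53% of Auriga, so Dae-won controls Auriga.
Neither Dae-won nor any entity Dae-won controls holds any voting interest in Crestway.
So before the transaction, Dae-won does not control Crestway.
After the purchase, Dae-won holds 51% of Crestway directly, and Amelia's stake falls to 49%.
Dae-won holds 51% of Crestway, so Dae-won controls Crestway.
Dae-won did not control Crestway before and does after, so the clause is triggered.

Yes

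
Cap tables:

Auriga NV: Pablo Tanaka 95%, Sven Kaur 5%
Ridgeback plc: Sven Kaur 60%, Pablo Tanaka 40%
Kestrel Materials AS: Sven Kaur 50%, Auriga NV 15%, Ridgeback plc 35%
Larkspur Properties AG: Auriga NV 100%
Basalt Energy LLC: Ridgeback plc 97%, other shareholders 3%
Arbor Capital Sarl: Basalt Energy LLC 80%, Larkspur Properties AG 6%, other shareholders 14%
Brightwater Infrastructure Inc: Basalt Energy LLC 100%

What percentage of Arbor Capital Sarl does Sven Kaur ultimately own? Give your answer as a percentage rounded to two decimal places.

Sven reaches Arbor along 2 paths.
Via Ridgeback → Basalt: 60% × 97% × 80% = 46.56%.
Via Auriga → Larkspur: 5% × 100% × 6% = 0.3%.
Total: 46.56% + 0.3% = 46.86%.

46.86%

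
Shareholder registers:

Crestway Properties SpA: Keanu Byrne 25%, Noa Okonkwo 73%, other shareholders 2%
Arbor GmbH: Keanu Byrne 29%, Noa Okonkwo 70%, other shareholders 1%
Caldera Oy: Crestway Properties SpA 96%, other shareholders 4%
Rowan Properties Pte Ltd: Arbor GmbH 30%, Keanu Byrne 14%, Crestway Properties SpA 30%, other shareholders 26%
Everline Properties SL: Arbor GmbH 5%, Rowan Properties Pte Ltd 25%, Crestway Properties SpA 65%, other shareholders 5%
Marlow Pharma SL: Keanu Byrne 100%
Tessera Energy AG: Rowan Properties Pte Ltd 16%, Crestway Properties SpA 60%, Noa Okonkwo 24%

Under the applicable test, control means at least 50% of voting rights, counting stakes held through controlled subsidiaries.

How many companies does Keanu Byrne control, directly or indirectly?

1

Keanu holds 100% of Marlow, so Keanu controls Marlow.
No other company's threshold is met.
Keanu controls 1 company.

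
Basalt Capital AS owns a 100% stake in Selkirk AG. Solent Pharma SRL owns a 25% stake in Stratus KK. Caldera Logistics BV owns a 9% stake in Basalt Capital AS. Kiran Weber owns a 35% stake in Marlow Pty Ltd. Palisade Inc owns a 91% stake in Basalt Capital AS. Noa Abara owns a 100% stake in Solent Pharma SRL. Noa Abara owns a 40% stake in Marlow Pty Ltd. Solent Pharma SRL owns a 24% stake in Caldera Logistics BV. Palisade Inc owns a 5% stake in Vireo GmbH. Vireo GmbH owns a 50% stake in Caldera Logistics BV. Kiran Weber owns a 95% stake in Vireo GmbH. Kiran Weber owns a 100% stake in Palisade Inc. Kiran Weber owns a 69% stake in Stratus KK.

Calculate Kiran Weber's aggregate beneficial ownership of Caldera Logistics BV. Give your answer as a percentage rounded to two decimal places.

Kiran reaches Caldera along 2 paths.
Via Vireo: 95% × 50% = 47.5%.
Via Palisade → Vireo: 100% × 5% × 50% = 2.5%.
Total: 47.5% + 2.5% = 50%.
Rounded: 50.00%.

50.00%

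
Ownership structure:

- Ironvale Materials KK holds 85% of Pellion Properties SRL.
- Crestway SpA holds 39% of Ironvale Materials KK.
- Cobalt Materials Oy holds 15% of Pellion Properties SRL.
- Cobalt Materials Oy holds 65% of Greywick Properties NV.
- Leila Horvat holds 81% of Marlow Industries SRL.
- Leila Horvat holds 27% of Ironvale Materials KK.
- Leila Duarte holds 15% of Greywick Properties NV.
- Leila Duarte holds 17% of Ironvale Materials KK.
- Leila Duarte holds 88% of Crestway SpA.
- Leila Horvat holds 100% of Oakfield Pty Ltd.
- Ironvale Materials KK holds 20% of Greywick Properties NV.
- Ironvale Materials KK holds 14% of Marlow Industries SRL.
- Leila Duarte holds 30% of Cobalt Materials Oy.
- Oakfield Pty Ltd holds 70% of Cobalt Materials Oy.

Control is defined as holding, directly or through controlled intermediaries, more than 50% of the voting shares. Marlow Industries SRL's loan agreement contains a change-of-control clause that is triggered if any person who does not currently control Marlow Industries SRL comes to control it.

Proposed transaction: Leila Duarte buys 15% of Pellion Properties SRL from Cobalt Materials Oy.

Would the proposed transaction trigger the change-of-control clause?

The purchase adds only to Leila Duarte's holdings (Cobalt's stake shrinks), so Leila Duarte is the only person who could newly come to control Marlow.
Leila Duarte holds 88% of Crestway, so Leila Duarte controls Crestway.
Leila Duarte and Crestway together hold 17% + 39% = 56% of Ironvale, so Leila Duarte controls Ironvale.
Ironvale holds 85% of Pellion, so Leila Duarte controls Pellion.
In Marlow, Leila Duarte's side holds only 14%, not > 50%.
So before the transaction, Leila Duarte does not control Marlow.
After the purchase, Leila Duarte holds 15% of Pellion directly, and Cobalt's stake falls to 0%.
Ironvale and Leila Duarte together hold 85% + 15% = 100% of Pellion, so Leila Duarte controls Pellion.
After the transaction, Leila Duarte's side holds 14% of Marlow, not > 50%, so Leila Duarte still does not control Marlow.
No new person acquires control, so the clause is not triggered.

No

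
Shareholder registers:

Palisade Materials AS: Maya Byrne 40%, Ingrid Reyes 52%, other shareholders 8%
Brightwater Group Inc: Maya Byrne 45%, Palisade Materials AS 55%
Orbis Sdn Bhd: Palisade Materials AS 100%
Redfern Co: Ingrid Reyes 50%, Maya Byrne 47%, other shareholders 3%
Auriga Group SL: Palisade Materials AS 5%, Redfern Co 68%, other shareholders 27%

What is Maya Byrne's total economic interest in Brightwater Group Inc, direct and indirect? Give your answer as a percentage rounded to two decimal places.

Maya reaches Brightwater along 2 paths.
Direct stake: 45% = 45%.
Via Palisade: 40% × 55% = 22%.
Total: 45% + 22% = 67%.
Rounded: 67.00%.

67.00%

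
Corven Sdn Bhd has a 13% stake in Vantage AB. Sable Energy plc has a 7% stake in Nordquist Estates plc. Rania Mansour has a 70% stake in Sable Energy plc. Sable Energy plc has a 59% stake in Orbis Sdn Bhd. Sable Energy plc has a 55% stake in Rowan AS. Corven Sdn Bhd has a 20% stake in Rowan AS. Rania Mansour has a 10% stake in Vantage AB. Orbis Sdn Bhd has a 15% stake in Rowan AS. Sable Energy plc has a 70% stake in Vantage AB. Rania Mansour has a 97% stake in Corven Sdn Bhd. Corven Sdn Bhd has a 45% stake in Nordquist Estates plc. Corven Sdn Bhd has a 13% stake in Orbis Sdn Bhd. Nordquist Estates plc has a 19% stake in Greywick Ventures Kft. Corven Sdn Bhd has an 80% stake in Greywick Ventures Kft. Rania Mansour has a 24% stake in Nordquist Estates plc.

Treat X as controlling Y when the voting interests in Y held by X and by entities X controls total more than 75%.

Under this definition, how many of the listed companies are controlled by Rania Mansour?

Rania holds 97% of Corven, so Rania controls Corven.
Corven holds 80% of Greywick, so Rania controls Greywick.
No other company's threshold is met.
Rania controls 2 companies.

2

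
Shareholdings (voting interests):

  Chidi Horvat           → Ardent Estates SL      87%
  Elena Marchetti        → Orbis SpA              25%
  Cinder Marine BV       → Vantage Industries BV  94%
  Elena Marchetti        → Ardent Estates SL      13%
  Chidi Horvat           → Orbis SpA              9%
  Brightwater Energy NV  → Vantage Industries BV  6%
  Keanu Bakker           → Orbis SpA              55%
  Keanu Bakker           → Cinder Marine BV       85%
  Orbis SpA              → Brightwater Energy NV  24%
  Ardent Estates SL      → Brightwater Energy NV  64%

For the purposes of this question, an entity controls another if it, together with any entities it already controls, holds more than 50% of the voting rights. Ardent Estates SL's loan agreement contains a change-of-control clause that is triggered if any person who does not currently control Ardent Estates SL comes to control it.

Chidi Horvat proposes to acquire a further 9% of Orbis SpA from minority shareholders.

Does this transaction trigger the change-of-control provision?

The purchase changes only Chidi's holdings, so Chidi is the only person who could newly come to control Ardent.
Chidi holds 87% of Ardent, so Chidi controls Ardent.
So Chidi already controls Ardent before the transaction.
After the purchase, Chidi's direct stake in Orbis rises to 9% + 9% = 18%.
Chidi controlled Ardent already, so this is not a new person acquiring control; every other person's position is unchanged or reduced.
No new person acquires control, so the clause is not triggered.

No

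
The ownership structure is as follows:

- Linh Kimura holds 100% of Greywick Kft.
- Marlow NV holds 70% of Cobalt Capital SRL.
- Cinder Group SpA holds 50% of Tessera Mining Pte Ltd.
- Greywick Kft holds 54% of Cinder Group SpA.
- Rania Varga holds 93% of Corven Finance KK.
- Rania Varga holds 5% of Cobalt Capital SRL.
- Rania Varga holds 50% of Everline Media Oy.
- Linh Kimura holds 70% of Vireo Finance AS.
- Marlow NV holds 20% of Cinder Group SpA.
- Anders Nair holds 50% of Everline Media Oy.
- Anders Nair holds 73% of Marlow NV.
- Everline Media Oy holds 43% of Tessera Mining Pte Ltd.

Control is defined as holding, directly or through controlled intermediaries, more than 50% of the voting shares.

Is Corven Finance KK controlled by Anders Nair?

No

Anders holds 73% of Marlow, so Anders controls Marlow.
Marlow holds 70% of Cobalt, so Anders controls Cobalt.
Neither Anders nor any entity Anders controls holds any voting interest in Corven.
So Anders does not control Corven.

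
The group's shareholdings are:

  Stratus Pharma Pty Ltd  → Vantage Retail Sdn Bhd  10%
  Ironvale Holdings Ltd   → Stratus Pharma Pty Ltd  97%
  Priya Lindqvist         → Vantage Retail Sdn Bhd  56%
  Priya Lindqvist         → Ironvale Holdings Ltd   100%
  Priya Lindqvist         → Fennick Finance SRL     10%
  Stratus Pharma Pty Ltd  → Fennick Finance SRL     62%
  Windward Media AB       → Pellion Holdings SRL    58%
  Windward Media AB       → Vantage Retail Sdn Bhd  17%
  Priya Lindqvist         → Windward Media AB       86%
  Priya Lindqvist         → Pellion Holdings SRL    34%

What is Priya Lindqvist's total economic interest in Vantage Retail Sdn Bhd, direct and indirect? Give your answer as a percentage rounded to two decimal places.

80.32%

Priya reaches Vantage along 3 paths.
Via Windward: 86% × 17% = 14.62%.
Via Ironvale → Stratus: 100% × 97% × 10% = 9.7%.
Direct stake: 56% = 56%.
Total: 14.62% + 9.7% + 56% = 80.32%.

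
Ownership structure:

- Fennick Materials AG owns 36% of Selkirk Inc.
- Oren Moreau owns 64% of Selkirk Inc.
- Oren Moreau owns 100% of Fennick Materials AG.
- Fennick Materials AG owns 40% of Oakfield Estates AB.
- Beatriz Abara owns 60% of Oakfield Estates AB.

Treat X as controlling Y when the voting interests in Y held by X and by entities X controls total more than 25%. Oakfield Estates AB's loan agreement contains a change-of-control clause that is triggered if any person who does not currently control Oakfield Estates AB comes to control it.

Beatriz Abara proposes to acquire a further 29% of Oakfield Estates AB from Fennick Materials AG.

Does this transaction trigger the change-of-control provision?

The purchase adds only to Beatriz's holdings (Fennick's stake shrinks), so Beatriz is the only person who could newly come to control Oakfield.
Beatriz holds 60% of Oakfield, so Beatriz controls Oakfield.
So Beatriz already controls Oakfield before the transaction.
After the purchase, Beatriz's direct stake in Oakfield rises to 60% + 29% = 89%, and Fennick's stake falls to 11%.
Beatriz controlled Oakfield already, so this is not a new person acquiring control; every other person's position is unchanged or reduced.
No new person acquires control, so the clause is not triggered.

No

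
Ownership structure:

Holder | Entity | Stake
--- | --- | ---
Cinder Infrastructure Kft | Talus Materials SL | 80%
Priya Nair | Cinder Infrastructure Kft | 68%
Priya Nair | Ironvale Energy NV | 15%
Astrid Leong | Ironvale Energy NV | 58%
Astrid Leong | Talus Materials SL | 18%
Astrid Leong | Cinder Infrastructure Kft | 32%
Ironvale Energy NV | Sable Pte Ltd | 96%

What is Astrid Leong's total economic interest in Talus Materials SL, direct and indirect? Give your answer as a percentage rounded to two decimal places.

Astrid reaches Talus along 2 paths.
Direct stake: 18% = 18%.
Via Cinder: 32% × 80% = 25.6%.
Total: 18% + 25.6% = 43.6%.
Rounded: 43.60%.

43.60%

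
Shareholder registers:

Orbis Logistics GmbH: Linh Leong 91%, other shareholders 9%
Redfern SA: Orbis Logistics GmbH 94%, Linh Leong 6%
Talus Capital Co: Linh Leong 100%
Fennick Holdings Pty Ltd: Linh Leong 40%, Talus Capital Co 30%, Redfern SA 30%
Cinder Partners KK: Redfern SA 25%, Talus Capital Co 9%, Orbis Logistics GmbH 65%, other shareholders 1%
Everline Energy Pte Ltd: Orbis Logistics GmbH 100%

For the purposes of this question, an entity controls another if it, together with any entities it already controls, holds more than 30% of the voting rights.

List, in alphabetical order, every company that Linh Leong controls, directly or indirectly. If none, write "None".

Linh holds 91% of Orbis, so Linh controls Orbis.
Orbis and Linh together hold 94% + 6% = 100% of Redfern, so Linh controls Redfern.
Linh holds 100% of Talus, so Linh controls Talus.
Linh and Talus and Redfern together hold 40% + 30% + 30% = 100% of Fennick, so Linh controls Fennick.
Redfern and Talus and Orbis together hold 25% + 9% + 65% = 99% of Cinder, so Linh controls Cinder.
Orbis holds 100% of Everline, so Linh controls Everline.

Cinder Partners KK, Everline Energy Pte Ltd, Fennick Holdings Pty Ltd, Orbis Logistics GmbH, Redfern SA, Talus Capital Co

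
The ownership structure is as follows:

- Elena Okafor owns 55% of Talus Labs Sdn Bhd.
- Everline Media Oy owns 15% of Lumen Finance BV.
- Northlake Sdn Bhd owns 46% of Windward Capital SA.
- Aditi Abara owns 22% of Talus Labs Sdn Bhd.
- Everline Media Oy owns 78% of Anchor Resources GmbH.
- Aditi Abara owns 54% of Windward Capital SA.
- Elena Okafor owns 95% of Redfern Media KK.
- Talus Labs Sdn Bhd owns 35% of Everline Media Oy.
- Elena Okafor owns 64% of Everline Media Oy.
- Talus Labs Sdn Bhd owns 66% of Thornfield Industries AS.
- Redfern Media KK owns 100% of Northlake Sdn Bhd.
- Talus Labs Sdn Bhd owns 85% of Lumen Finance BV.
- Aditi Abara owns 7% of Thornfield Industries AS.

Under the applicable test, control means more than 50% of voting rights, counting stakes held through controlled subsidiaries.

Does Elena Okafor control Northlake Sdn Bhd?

Yes

Elena holds 95% of Redfern, so Elena controls Redfern.
Redfern holds 100% of Northlake, so Elena controls Northlake.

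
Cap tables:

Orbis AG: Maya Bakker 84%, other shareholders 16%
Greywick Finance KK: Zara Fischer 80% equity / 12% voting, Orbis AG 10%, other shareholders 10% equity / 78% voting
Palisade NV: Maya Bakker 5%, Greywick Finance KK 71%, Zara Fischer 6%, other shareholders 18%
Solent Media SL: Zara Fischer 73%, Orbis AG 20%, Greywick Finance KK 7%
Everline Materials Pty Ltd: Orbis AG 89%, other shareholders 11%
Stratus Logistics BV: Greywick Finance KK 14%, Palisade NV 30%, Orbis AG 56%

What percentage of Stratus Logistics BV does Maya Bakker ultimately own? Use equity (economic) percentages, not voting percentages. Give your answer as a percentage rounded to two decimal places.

51.51%

Maya reaches Stratus along 4 paths.
Via Orbis → Greywick: 84% × 10% × 14% = 1.176%.
Via Palisade: 5% × 30% = 1.5%.
Via Orbis → Greywick → Palisade: 84% × 10% × 71% × 30% = 1.7892%.
Via Orbis: 84% × 56% = 47.04%.
Total: 1.176% + 1.5% + 1.7892% + 47.04% = 51.5052%.
Rounded: 51.51%.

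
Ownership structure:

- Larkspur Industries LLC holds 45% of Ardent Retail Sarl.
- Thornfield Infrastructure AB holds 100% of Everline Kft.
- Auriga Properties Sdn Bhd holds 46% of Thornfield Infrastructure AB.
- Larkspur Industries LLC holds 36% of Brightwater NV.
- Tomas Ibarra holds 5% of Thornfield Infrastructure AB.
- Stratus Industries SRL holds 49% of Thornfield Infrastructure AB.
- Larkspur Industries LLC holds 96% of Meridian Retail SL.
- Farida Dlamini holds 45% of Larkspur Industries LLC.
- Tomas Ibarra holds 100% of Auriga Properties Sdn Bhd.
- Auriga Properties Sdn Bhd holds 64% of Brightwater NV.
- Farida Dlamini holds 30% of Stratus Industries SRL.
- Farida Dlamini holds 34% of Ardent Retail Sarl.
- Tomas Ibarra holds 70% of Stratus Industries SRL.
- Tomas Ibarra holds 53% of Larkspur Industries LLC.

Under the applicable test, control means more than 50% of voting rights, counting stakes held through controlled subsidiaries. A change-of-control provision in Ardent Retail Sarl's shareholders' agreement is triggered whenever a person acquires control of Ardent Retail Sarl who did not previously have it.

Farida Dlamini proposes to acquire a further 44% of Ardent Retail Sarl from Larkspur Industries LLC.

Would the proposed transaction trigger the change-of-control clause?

Yes

The purchase adds only to Farida's holdings (Larkspur's stake shrinks), so Farida is the only person who could newly come to control Ardent.
Farida's largest direct stake is 45% in Larkspur, which does not meet the threshold, so Farida controls no company.
In Ardent, Farida's side holds only 34%, not > 50%.
So before the transaction, Farida does not control Ardent.
After the purchase, Farida's direct stake in Ardent rises to 34% + 44% = 78%, and Larkspur's stake falls to 1%.
Farida holds 78% of Ardent, so Farida controls Ardent.
Farida did not control Ardent before and does after, so the clause is triggered.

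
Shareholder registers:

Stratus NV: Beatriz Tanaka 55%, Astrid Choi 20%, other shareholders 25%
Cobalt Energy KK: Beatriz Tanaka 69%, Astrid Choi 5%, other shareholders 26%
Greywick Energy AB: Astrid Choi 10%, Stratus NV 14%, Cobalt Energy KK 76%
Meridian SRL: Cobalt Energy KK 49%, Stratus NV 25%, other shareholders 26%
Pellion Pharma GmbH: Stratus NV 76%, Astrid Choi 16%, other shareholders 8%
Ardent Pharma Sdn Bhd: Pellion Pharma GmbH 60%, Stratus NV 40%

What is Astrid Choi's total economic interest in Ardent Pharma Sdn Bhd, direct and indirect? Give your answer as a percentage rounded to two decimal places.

Astrid reaches Ardent along 3 paths.
Via Stratus → Pellion: 20% × 76% × 60% = 9.12%.
Via Pellion: 16% × 60% = 9.6%.
Via Stratus: 20% × 40% = 8%.
Total: 9.12% + 9.6% + 8% = 26.72%.

26.72%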